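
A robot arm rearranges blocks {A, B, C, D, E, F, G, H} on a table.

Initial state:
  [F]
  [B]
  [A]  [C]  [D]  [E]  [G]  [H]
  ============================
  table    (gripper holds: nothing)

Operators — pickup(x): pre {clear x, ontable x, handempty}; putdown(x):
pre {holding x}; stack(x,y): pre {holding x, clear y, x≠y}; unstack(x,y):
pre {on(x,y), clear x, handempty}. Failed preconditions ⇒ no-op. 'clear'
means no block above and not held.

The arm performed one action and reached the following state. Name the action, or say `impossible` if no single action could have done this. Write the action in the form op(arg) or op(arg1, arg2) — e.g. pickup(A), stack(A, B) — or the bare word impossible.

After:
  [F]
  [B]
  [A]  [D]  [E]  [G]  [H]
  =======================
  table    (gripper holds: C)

target: towers=[A/B/F; D; E; G; H] holding=C
         pickup(G) → towers=[A/B/F; C; D; E; H] holding=G
         pickup(E) → towers=[A/B/F; C; D; G; H] holding=E
         pickup(H) → towers=[A/B/F; C; D; E; G] holding=H
     unstack(F, B) → towers=[A/B; C; D; E; G; H] holding=F
         pickup(D) → towers=[A/B/F; C; E; G; H] holding=D
         pickup(C) → towers=[A/B/F; D; E; G; H] holding=C  ← match

pickup(C)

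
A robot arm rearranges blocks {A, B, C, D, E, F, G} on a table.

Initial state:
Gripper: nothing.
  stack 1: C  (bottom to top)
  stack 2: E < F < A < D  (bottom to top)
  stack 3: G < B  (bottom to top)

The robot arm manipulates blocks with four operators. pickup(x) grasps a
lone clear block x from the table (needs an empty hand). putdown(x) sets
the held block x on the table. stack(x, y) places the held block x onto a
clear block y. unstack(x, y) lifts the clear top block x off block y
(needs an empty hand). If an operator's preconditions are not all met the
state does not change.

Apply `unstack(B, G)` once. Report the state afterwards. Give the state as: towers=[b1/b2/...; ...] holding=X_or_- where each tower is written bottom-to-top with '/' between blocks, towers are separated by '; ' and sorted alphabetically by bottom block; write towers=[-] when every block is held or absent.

towers=[C; E/F/A/D; G] holding=B

before: towers=[C; E/F/A/D; G/B] holding=-
pre[unstack(B, G)]: on(B,G) ✓, clear(B) ✓, handempty ✓
all met → apply unstack(B, G)
after:  towers=[C; E/F/A/D; G] holding=B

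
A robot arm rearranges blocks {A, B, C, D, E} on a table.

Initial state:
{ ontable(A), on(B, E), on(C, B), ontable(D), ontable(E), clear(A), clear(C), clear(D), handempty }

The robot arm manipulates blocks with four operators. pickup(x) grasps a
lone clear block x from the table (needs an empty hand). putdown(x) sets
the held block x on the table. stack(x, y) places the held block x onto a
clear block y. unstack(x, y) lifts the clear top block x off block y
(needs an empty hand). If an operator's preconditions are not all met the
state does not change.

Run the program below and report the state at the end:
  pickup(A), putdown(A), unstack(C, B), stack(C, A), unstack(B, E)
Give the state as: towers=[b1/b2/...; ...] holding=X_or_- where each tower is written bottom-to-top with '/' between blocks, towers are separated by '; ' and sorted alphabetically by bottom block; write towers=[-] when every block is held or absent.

towers=[A/C; D; E] holding=B

step 1 (pickup(A)): towers=[D; E/B/C] holding=A
step 2 (putdown(A)): towers=[A; D; E/B/C] holding=-
step 3 (unstack(C, B)): towers=[A; D; E/B] holding=C
step 4 (stack(C, A)): towers=[A/C; D; E/B] holding=-
step 5 (unstack(B, E)): towers=[A/C; D; E] holding=B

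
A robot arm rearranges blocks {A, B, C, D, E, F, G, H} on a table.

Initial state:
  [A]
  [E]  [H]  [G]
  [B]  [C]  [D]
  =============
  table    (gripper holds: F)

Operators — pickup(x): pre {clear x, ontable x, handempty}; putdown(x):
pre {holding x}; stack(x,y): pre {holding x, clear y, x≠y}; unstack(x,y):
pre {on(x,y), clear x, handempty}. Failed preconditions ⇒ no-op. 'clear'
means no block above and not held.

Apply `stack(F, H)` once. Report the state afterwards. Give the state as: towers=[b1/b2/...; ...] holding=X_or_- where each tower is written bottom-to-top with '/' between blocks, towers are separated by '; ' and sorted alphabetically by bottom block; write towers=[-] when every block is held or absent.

towers=[B/E/A; C/H/F; D/G] holding=-

before: towers=[B/E/A; C/H; D/G] holding=F
pre[stack(F, H)]: holding(F) ok, clear(H) ok, F≠H ok
all met → apply stack(F, H)
after:  towers=[B/E/A; C/H/F; D/G] holding=-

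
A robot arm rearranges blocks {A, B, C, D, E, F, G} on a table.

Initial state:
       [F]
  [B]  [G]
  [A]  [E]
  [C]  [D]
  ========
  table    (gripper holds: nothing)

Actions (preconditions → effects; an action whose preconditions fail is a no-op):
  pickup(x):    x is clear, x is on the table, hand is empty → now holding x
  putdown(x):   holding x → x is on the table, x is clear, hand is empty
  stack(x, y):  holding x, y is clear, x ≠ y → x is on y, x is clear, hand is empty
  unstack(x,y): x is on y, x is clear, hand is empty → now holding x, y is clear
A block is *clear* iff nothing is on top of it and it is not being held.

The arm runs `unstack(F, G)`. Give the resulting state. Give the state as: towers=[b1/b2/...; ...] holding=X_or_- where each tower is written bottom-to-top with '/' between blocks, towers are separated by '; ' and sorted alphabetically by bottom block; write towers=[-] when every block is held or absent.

towers=[C/A/B; D/E/G] holding=F

before: towers=[C/A/B; D/E/G/F] holding=-
pre[unstack(F, G)]: on(F,G) ok, clear(F) ok, handempty ok
all met → apply unstack(F, G)
after:  towers=[C/A/B; D/E/G] holding=F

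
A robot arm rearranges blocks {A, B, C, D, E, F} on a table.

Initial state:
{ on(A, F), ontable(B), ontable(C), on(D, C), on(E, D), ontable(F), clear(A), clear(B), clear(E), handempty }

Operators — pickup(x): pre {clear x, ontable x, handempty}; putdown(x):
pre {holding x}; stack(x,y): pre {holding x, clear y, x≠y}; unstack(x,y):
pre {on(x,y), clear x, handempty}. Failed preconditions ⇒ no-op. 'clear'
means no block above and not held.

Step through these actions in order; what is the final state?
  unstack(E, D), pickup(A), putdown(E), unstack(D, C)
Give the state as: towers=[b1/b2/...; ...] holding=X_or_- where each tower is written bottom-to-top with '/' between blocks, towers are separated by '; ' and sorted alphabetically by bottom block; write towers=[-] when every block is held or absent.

step 1 (unstack(E, D)): towers=[B; C/D; F/A] holding=E
step 2 (pickup(A)) [no-op]: towers=[B; C/D; F/A] holding=E
step 3 (putdown(E)): towers=[B; C/D; E; F/A] holding=-
step 4 (unstack(D, C)): towers=[B; C; E; F/A] holding=D

towers=[B; C; E; F/A] holding=D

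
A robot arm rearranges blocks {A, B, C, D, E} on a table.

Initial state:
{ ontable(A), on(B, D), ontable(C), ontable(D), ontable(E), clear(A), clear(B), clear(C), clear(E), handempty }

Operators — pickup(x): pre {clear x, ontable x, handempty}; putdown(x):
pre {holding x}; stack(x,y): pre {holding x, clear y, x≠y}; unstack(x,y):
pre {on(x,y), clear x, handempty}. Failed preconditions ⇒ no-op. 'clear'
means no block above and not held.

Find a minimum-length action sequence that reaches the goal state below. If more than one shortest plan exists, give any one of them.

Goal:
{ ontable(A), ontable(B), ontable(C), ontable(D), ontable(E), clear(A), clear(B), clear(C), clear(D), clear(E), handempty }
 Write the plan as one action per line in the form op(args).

step 1 (unstack(B, D)): towers=[A; C; D; E] holding=B
step 2 (putdown(B)): towers=[A; B; C; D; E] holding=-
goal check: towers=[A; B; C; D; E] holding=- — reached (length 2, optimal by BFS)

unstack(B, D)
putdown(B)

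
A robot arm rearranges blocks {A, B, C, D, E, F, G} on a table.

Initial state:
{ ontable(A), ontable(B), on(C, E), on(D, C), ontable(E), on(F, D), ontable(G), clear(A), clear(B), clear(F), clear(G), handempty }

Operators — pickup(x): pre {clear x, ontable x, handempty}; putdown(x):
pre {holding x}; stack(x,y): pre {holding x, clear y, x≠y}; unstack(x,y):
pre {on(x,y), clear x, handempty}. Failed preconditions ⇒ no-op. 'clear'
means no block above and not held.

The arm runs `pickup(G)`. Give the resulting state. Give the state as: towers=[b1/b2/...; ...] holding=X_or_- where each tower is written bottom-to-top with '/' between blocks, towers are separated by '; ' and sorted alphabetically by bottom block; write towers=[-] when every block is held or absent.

towers=[A; B; E/C/D/F] holding=G

before: towers=[A; B; E/C/D/F; G] holding=-
pre[pickup(G)]: clear(G) ✓, ontable(G) ✓, handempty ✓
all met → apply pickup(G)
after:  towers=[A; B; E/C/D/F] holding=G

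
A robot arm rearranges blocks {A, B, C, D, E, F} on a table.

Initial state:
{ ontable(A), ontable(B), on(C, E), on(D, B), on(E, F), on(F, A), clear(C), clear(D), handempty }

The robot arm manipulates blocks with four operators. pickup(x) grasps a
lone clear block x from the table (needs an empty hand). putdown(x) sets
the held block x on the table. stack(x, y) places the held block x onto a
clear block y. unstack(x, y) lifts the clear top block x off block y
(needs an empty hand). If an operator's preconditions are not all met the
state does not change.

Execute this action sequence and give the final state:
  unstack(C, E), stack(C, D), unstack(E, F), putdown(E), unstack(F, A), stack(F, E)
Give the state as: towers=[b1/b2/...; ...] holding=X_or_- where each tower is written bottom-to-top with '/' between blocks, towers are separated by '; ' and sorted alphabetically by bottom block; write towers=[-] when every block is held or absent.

step 1 (unstack(C, E)): towers=[A/F/E; B/D] holding=C
step 2 (stack(C, D)): towers=[A/F/E; B/D/C] holding=-
step 3 (unstack(E, F)): towers=[A/F; B/D/C] holding=E
step 4 (putdown(E)): towers=[A/F; B/D/C; E] holding=-
step 5 (unstack(F, A)): towers=[A; B/D/C; E] holding=F
step 6 (stack(F, E)): towers=[A; B/D/C; E/F] holding=-

towers=[A; B/D/C; E/F] holding=-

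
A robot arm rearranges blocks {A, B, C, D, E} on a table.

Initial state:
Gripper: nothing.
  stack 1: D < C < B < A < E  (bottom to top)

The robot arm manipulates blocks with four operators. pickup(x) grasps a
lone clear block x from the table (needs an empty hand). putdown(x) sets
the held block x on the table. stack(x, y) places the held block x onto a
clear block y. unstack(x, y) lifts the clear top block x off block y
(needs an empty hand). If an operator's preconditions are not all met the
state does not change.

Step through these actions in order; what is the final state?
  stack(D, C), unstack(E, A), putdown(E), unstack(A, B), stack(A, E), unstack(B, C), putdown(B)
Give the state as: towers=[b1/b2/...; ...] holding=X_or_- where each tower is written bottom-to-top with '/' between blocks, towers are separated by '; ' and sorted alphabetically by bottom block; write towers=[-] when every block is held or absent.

step 1 (stack(D, C)) [no-op]: towers=[D/C/B/A/E] holding=-
step 2 (unstack(E, A)): towers=[D/C/B/A] holding=E
step 3 (putdown(E)): towers=[D/C/B/A; E] holding=-
step 4 (unstack(A, B)): towers=[D/C/B; E] holding=A
step 5 (stack(A, E)): towers=[D/C/B; E/A] holding=-
step 6 (unstack(B, C)): towers=[D/C; E/A] holding=B
step 7 (putdown(B)): towers=[B; D/C; E/A] holding=-

towers=[B; D/C; E/A] holding=-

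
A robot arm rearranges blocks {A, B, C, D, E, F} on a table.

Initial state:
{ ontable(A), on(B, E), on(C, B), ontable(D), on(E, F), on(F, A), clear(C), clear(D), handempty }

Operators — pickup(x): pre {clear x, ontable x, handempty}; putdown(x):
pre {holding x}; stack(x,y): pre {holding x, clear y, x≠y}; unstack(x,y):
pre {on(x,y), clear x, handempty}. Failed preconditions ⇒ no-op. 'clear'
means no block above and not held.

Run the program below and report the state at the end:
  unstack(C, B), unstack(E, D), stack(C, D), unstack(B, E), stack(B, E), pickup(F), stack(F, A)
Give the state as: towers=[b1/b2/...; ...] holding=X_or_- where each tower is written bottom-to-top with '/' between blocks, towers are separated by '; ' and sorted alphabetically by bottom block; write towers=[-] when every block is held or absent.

towers=[A/F/E/B; D/C] holding=-

step 1 (unstack(C, B)): towers=[A/F/E/B; D] holding=C
step 2 (unstack(E, D)) [no-op]: towers=[A/F/E/B; D] holding=C
step 3 (stack(C, D)): towers=[A/F/E/B; D/C] holding=-
step 4 (unstack(B, E)): towers=[A/F/E; D/C] holding=B
step 5 (stack(B, E)): towers=[A/F/E/B; D/C] holding=-
step 6 (pickup(F)) [no-op]: towers=[A/F/E/B; D/C] holding=-
step 7 (stack(F, A)) [no-op]: towers=[A/F/E/B; D/C] holding=-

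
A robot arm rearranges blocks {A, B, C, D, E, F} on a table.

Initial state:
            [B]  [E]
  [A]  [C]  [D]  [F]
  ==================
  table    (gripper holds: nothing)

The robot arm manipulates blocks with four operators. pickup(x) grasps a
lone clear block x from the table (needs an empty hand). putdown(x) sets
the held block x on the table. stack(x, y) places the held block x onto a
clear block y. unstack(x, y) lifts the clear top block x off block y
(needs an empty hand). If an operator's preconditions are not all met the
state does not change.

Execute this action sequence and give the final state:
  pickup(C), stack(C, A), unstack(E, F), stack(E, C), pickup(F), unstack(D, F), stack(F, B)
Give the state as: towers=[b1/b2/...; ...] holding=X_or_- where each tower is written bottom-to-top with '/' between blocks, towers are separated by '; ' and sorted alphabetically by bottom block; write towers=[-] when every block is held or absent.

step 1 (pickup(C)): towers=[A; D/B; F/E] holding=C
step 2 (stack(C, A)): towers=[A/C; D/B; F/E] holding=-
step 3 (unstack(E, F)): towers=[A/C; D/B; F] holding=E
step 4 (stack(E, C)): towers=[A/C/E; D/B; F] holding=-
step 5 (pickup(F)): towers=[A/C/E; D/B] holding=F
step 6 (unstack(D, F)) [no-op]: towers=[A/C/E; D/B] holding=F
step 7 (stack(F, B)): towers=[A/C/E; D/B/F] holding=-

towers=[A/C/E; D/B/F] holding=-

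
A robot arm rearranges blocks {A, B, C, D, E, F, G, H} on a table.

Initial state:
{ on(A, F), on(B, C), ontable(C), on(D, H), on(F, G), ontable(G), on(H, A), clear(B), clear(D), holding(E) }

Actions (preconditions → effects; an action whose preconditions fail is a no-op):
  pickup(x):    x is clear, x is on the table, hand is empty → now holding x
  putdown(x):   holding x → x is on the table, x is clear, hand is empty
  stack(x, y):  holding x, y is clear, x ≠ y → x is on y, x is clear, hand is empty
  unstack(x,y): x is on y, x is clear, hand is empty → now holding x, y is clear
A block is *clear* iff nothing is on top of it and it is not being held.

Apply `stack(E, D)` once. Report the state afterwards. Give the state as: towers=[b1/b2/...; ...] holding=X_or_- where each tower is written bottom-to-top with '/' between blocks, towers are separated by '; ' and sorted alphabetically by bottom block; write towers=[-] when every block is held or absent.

towers=[C/B; G/F/A/H/D/E] holding=-

before: towers=[C/B; G/F/A/H/D] holding=E
pre[stack(E, D)]: holding(E) yes, clear(D) yes, E≠D yes
all met → apply stack(E, D)
after:  towers=[C/B; G/F/A/H/D/E] holding=-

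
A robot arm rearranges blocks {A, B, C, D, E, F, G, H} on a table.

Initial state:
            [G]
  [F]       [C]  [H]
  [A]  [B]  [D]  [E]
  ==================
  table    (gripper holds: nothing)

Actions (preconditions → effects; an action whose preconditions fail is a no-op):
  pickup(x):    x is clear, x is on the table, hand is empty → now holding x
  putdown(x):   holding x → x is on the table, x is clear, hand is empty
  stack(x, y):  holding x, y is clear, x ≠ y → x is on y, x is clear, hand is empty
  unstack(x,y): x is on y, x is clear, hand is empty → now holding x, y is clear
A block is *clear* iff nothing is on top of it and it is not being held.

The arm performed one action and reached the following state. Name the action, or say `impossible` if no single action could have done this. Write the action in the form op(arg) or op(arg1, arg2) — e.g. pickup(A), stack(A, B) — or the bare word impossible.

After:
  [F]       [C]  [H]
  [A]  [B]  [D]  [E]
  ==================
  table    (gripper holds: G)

target: towers=[A/F; B; D/C; E/H] holding=G
     unstack(G, C) → towers=[A/F; B; D/C; E/H] holding=G  ← match
     unstack(H, E) → towers=[A/F; B; D/C/G; E] holding=H
         pickup(B) → towers=[A/F; D/C/G; E/H] holding=B
     unstack(F, A) → towers=[A; B; D/C/G; E/H] holding=F

unstack(G, C)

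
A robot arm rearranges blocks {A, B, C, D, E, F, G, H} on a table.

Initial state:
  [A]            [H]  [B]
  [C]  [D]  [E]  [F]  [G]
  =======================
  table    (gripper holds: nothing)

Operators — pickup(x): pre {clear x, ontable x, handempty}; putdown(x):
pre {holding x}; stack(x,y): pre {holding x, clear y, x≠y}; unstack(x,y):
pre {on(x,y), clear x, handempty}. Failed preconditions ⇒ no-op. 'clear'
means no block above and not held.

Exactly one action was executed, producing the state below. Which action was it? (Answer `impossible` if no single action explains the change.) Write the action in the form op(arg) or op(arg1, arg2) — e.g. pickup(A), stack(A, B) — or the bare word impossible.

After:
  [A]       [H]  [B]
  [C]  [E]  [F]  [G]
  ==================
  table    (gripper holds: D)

target: towers=[C/A; E; F/H; G/B] holding=D
     unstack(A, C) → towers=[C; D; E; F/H; G/B] holding=A
         pickup(E) → towers=[C/A; D; F/H; G/B] holding=E
     unstack(H, F) → towers=[C/A; D; E; F; G/B] holding=H
     unstack(B, G) → towers=[C/A; D; E; F/H; G] holding=B
         pickup(D) → towers=[C/A; E; F/H; G/B] holding=D  ← match

pickup(D)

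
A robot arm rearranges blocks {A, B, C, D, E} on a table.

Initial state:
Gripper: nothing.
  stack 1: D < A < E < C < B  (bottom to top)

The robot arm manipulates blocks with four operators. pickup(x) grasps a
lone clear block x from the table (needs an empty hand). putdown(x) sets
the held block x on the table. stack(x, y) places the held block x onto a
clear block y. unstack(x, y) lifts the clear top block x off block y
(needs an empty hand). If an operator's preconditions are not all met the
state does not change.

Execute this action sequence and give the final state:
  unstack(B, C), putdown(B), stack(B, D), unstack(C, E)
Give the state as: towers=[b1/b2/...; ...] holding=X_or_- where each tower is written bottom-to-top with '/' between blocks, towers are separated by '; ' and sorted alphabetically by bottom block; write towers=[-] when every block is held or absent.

towers=[B; D/A/E] holding=C

step 1 (unstack(B, C)): towers=[D/A/E/C] holding=B
step 2 (putdown(B)): towers=[B; D/A/E/C] holding=-
step 3 (stack(B, D)) [no-op]: towers=[B; D/A/E/C] holding=-
step 4 (unstack(C, E)): towers=[B; D/A/E] holding=C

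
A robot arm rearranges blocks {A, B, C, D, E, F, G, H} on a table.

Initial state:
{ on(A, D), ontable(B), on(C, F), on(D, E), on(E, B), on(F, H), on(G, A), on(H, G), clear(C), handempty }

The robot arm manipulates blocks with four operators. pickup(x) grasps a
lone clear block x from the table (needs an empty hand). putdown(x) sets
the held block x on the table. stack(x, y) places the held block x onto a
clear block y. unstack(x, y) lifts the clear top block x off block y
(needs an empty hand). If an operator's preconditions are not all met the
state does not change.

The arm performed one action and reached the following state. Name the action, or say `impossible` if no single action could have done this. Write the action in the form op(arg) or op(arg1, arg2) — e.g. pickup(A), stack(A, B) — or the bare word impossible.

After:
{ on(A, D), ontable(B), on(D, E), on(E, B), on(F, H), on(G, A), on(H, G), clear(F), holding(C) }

target: towers=[B/E/D/A/G/H/F] holding=C
     unstack(C, F) → towers=[B/E/D/A/G/H/F] holding=C  ← match

unstack(C, F)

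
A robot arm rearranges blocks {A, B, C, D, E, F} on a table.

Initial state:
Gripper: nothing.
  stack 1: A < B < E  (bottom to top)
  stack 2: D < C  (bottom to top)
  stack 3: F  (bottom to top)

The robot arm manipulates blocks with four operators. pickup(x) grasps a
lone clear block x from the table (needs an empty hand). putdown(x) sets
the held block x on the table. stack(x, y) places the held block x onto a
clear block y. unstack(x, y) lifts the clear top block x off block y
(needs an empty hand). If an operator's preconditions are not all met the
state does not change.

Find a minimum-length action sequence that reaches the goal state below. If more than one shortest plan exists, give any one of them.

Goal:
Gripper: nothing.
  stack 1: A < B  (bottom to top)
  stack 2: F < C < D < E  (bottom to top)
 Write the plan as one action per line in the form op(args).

step 1 (unstack(C, D)): towers=[A/B/E; D; F] holding=C
step 2 (stack(C, F)): towers=[A/B/E; D; F/C] holding=-
step 3 (pickup(D)): towers=[A/B/E; F/C] holding=D
step 4 (stack(D, C)): towers=[A/B/E; F/C/D] holding=-
step 5 (unstack(E, B)): towers=[A/B; F/C/D] holding=E
step 6 (stack(E, D)): towers=[A/B; F/C/D/E] holding=-
goal check: towers=[A/B; F/C/D/E] holding=- — reached (length 6, optimal by BFS)

unstack(C, D)
stack(C, F)
pickup(D)
stack(D, C)
unstack(E, B)
stack(E, D)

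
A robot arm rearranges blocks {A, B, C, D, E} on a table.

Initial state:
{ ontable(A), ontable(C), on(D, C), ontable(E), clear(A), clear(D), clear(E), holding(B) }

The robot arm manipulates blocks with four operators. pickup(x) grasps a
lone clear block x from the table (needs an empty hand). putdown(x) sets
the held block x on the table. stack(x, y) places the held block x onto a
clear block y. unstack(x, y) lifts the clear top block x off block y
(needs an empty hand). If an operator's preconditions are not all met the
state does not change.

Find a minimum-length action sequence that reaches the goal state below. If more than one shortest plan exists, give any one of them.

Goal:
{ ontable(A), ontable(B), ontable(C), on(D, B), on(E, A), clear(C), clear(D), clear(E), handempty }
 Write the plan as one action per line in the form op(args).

putdown(B)
unstack(D, C)
stack(D, B)
pickup(E)
stack(E, A)

step 1 (putdown(B)): towers=[A; B; C/D; E] holding=-
step 2 (unstack(D, C)): towers=[A; B; C; E] holding=D
step 3 (stack(D, B)): towers=[A; B/D; C; E] holding=-
step 4 (pickup(E)): towers=[A; B/D; C] holding=E
step 5 (stack(E, A)): towers=[A/E; B/D; C] holding=-
goal check: towers=[A/E; B/D; C] holding=- — reached (length 5, optimal by BFS)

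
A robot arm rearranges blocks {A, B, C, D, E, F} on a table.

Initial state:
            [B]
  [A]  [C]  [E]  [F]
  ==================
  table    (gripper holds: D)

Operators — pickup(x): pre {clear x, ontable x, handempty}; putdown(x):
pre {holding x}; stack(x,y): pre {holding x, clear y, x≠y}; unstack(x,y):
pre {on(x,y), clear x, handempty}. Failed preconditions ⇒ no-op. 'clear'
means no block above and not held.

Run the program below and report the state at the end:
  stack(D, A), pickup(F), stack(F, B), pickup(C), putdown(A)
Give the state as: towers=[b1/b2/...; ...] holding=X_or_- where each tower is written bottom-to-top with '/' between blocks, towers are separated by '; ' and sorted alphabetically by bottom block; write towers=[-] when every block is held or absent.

step 1 (stack(D, A)): towers=[A/D; C; E/B; F] holding=-
step 2 (pickup(F)): towers=[A/D; C; E/B] holding=F
step 3 (stack(F, B)): towers=[A/D; C; E/B/F] holding=-
step 4 (pickup(C)): towers=[A/D; E/B/F] holding=C
step 5 (putdown(A)) [no-op]: towers=[A/D; E/B/F] holding=C

towers=[A/D; E/B/F] holding=C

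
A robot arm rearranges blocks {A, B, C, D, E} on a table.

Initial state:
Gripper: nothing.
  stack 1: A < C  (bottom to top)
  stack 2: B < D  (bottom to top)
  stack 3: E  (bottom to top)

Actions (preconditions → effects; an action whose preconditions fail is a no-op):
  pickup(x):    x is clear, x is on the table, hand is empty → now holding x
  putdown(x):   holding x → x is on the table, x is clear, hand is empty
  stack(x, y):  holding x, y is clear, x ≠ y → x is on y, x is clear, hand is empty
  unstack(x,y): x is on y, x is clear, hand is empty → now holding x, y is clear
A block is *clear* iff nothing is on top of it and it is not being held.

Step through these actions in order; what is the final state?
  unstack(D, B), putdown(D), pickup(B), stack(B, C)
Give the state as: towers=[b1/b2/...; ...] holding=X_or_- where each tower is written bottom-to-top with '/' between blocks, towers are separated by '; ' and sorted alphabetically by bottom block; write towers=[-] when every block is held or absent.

step 1 (unstack(D, B)): towers=[A/C; B; E] holding=D
step 2 (putdown(D)): towers=[A/C; B; D; E] holding=-
step 3 (pickup(B)): towers=[A/C; D; E] holding=B
step 4 (stack(B, C)): towers=[A/C/B; D; E] holding=-

towers=[A/C/B; D; E] holding=-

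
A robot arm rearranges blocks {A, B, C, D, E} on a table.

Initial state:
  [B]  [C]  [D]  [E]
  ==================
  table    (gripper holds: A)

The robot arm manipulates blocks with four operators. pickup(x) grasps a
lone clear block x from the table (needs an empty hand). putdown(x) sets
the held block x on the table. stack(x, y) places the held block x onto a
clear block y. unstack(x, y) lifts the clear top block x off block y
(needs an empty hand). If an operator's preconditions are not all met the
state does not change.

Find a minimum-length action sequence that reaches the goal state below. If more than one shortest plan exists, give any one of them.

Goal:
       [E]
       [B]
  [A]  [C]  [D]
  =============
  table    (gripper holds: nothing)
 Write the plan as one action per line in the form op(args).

step 1 (putdown(A)): towers=[A; B; C; D; E] holding=-
step 2 (pickup(B)): towers=[A; C; D; E] holding=B
step 3 (stack(B, C)): towers=[A; C/B; D; E] holding=-
step 4 (pickup(E)): towers=[A; C/B; D] holding=E
step 5 (stack(E, B)): towers=[A; C/B/E; D] holding=-
goal check: towers=[A; C/B/E; D] holding=- — reached (length 5, optimal by BFS)

putdown(A)
pickup(B)
stack(B, C)
pickup(E)
stack(E, B)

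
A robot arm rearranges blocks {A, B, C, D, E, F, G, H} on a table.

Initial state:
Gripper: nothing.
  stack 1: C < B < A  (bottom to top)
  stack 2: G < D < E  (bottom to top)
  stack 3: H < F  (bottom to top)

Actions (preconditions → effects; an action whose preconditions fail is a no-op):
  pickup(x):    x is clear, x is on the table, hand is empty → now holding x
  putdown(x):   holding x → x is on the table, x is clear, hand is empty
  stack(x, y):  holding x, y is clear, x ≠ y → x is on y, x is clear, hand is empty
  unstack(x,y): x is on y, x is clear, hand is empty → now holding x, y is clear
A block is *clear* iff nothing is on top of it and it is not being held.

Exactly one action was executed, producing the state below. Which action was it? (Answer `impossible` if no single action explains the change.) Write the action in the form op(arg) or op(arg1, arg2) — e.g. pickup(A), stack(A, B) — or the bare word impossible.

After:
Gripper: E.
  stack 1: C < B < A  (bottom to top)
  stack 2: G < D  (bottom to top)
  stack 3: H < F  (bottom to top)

unstack(E, D)

target: towers=[C/B/A; G/D; H/F] holding=E
     unstack(A, B) → towers=[C/B; G/D/E; H/F] holding=A
     unstack(E, D) → towers=[C/B/A; G/D; H/F] holding=E  ← match
     unstack(F, H) → towers=[C/B/A; G/D/E; H] holding=F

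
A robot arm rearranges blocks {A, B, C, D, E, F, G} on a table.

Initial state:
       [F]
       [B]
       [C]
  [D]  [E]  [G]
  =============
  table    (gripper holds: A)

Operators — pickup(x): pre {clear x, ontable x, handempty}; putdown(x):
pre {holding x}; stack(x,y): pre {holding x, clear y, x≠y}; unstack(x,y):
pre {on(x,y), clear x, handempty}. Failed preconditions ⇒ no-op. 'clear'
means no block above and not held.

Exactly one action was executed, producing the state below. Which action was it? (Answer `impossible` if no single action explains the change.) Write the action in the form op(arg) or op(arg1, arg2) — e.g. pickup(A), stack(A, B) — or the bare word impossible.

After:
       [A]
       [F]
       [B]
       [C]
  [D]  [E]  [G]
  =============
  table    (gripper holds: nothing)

stack(A, F)

target: towers=[D; E/C/B/F/A; G] holding=-
        putdown(A) → towers=[A; D; E/C/B/F; G] holding=-
       stack(A, F) → towers=[D; E/C/B/F/A; G] holding=-  ← match
       stack(A, G) → towers=[D; E/C/B/F; G/A] holding=-
       stack(A, D) → towers=[D/A; E/C/B/F; G] holding=-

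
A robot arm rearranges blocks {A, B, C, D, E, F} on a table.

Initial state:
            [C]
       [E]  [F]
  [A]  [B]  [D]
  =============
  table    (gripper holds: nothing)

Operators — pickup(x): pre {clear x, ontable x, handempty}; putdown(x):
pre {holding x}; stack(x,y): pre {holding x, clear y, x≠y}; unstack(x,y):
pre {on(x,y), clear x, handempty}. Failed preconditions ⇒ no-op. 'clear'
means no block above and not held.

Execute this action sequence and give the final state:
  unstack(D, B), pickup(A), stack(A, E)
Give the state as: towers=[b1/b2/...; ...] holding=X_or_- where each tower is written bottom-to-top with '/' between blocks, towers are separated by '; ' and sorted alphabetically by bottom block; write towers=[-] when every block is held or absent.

towers=[B/E/A; D/F/C] holding=-

step 1 (unstack(D, B)) [no-op]: towers=[A; B/E; D/F/C] holding=-
step 2 (pickup(A)): towers=[B/E; D/F/C] holding=A
step 3 (stack(A, E)): towers=[B/E/A; D/F/C] holding=-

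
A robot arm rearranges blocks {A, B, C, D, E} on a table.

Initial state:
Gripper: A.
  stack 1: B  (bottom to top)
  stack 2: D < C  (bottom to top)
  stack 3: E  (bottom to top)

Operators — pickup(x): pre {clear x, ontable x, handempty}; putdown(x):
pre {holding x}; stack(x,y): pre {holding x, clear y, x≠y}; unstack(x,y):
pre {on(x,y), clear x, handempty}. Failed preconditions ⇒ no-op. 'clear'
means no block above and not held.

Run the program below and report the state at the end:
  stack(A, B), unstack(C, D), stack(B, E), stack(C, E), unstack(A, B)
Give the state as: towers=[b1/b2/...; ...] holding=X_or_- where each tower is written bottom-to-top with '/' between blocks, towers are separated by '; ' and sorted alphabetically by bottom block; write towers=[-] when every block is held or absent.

towers=[B; D; E/C] holding=A

step 1 (stack(A, B)): towers=[B/A; D/C; E] holding=-
step 2 (unstack(C, D)): towers=[B/A; D; E] holding=C
step 3 (stack(B, E)) [no-op]: towers=[B/A; D; E] holding=C
step 4 (stack(C, E)): towers=[B/A; D; E/C] holding=-
step 5 (unstack(A, B)): towers=[B; D; E/C] holding=A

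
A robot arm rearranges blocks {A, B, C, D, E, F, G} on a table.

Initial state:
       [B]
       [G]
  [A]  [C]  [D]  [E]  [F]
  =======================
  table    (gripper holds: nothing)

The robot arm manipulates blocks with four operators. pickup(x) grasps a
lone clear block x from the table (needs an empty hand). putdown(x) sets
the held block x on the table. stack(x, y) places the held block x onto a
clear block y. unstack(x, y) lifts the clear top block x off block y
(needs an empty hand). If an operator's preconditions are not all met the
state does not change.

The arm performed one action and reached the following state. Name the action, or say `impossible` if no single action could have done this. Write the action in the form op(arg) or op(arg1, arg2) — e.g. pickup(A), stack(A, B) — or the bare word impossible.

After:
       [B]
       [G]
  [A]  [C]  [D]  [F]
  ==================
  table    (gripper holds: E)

pickup(E)

target: towers=[A; C/G/B; D; F] holding=E
     unstack(B, G) → towers=[A; C/G; D; E; F] holding=B
         pickup(F) → towers=[A; C/G/B; D; E] holding=F
         pickup(D) → towers=[A; C/G/B; E; F] holding=D
         pickup(A) → towers=[C/G/B; D; E; F] holding=A
         pickup(E) → towers=[A; C/G/B; D; F] holding=E  ← match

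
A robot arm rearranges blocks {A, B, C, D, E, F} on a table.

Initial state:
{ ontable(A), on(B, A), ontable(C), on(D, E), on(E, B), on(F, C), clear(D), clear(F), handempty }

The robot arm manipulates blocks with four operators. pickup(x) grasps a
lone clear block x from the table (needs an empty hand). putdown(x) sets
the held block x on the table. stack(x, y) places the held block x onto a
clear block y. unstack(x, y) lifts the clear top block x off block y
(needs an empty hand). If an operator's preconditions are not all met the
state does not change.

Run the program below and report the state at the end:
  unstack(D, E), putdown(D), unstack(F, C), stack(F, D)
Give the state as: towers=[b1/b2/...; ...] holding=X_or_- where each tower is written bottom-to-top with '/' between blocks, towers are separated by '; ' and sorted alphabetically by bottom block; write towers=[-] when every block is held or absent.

towers=[A/B/E; C; D/F] holding=-

step 1 (unstack(D, E)): towers=[A/B/E; C/F] holding=D
step 2 (putdown(D)): towers=[A/B/E; C/F; D] holding=-
step 3 (unstack(F, C)): towers=[A/B/E; C; D] holding=F
step 4 (stack(F, D)): towers=[A/B/E; C; D/F] holding=-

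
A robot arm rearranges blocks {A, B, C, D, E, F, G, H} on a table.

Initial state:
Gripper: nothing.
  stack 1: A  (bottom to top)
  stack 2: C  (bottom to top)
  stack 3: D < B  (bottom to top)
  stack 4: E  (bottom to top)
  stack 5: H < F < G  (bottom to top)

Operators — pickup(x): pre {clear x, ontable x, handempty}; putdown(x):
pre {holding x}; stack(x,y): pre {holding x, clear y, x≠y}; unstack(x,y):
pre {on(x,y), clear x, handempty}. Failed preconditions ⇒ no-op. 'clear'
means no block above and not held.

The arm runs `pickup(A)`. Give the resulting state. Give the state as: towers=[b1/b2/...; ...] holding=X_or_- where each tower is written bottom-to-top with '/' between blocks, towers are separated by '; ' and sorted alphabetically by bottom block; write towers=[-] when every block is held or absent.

towers=[C; D/B; E; H/F/G] holding=A

before: towers=[A; C; D/B; E; H/F/G] holding=-
pre[pickup(A)]: clear(A) ok, ontable(A) ok, handempty ok
all met → apply pickup(A)
after:  towers=[C; D/B; E; H/F/G] holding=A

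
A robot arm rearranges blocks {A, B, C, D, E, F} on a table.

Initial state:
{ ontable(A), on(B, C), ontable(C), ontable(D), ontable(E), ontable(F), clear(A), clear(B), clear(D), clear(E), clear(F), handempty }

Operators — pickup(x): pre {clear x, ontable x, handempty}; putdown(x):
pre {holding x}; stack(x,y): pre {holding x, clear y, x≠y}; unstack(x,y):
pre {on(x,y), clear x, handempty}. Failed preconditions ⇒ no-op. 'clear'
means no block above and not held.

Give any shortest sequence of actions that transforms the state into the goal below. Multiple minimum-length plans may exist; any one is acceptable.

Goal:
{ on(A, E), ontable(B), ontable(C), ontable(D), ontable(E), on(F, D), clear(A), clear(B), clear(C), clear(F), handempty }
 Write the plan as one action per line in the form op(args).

step 1 (unstack(B, C)): towers=[A; C; D; E; F] holding=B
step 2 (putdown(B)): towers=[A; B; C; D; E; F] holding=-
step 3 (pickup(F)): towers=[A; B; C; D; E] holding=F
step 4 (stack(F, D)): towers=[A; B; C; D/F; E] holding=-
step 5 (pickup(A)): towers=[B; C; D/F; E] holding=A
step 6 (stack(A, E)): towers=[B; C; D/F; E/A] holding=-
goal check: towers=[B; C; D/F; E/A] holding=- — reached (length 6, optimal by BFS)

unstack(B, C)
putdown(B)
pickup(F)
stack(F, D)
pickup(A)
stack(A, E)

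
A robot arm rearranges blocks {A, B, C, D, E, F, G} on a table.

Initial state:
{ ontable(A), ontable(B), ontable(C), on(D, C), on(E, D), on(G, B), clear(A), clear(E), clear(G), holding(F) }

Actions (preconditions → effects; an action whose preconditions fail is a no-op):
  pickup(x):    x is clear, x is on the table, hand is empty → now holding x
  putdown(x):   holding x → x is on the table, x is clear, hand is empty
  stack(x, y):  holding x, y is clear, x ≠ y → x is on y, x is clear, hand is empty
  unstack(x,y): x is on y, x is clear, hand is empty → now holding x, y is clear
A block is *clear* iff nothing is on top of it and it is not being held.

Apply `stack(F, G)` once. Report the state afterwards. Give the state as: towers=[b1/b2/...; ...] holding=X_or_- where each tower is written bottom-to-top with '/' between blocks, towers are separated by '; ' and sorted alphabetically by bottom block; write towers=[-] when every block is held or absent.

before: towers=[A; B/G; C/D/E] holding=F
pre[stack(F, G)]: holding(F) yes, clear(G) yes, F≠G yes
all met → apply stack(F, G)
after:  towers=[A; B/G/F; C/D/E] holding=-

towers=[A; B/G/F; C/D/E] holding=-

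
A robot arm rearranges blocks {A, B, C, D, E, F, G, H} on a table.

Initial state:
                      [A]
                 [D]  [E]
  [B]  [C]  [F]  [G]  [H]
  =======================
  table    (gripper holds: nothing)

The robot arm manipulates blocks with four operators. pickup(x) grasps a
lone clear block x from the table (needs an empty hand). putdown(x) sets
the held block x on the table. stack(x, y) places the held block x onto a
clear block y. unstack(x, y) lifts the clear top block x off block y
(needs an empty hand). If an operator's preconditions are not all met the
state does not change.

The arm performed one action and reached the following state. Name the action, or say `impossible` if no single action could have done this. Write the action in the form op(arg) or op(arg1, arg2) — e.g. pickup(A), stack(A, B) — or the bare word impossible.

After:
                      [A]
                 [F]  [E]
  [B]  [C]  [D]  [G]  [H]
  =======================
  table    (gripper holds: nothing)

impossible

target: towers=[B; C; D; G/F; H/E/A] holding=-
     unstack(A, E) → towers=[B; C; F; G/D; H/E] holding=A
         pickup(B) → towers=[C; F; G/D; H/E/A] holding=B
         pickup(F) → towers=[B; C; G/D; H/E/A] holding=F
     unstack(D, G) → towers=[B; C; F; G; H/E/A] holding=D
         pickup(C) → towers=[B; F; G/D; H/E/A] holding=C
none of the 5 applicable actions match → impossible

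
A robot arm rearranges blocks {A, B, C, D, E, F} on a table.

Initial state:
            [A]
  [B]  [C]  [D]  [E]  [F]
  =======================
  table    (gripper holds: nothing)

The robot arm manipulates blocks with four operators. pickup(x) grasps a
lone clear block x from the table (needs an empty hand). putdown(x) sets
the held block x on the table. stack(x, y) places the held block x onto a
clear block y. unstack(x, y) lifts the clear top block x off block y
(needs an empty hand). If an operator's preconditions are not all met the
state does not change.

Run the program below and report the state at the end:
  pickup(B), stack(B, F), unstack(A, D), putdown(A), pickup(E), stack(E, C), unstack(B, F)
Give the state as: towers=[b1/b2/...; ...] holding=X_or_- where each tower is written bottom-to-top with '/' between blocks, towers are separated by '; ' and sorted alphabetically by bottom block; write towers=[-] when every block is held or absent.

step 1 (pickup(B)): towers=[C; D/A; E; F] holding=B
step 2 (stack(B, F)): towers=[C; D/A; E; F/B] holding=-
step 3 (unstack(A, D)): towers=[C; D; E; F/B] holding=A
step 4 (putdown(A)): towers=[A; C; D; E; F/B] holding=-
step 5 (pickup(E)): towers=[A; C; D; F/B] holding=E
step 6 (stack(E, C)): towers=[A; C/E; D; F/B] holding=-
step 7 (unstack(B, F)): towers=[A; C/E; D; F] holding=B

towers=[A; C/E; D; F] holding=B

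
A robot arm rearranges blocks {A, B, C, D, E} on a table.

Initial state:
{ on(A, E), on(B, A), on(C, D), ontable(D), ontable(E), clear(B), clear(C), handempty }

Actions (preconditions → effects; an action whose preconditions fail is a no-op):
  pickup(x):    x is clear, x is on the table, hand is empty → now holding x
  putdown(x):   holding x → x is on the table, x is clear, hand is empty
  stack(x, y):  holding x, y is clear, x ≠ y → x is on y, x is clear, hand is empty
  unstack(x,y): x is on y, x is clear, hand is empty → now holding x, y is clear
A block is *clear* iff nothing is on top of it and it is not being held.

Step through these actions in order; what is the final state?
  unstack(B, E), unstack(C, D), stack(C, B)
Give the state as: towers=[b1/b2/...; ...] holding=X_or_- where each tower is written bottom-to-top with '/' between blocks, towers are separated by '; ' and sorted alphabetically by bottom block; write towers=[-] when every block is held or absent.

step 1 (unstack(B, E)) [no-op]: towers=[D/C; E/A/B] holding=-
step 2 (unstack(C, D)): towers=[D; E/A/B] holding=C
step 3 (stack(C, B)): towers=[D; E/A/B/C] holding=-

towers=[D; E/A/B/C] holding=-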